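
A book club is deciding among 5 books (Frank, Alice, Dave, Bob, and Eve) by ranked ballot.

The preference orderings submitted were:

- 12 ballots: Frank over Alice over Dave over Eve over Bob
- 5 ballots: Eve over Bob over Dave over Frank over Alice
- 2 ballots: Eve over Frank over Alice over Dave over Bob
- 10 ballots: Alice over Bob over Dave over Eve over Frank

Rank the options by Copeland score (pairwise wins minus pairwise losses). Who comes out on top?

Alice

Pairwise results:
  Frank vs Alice: Frank wins 19–10.
  Frank vs Dave: Dave wins 15–14.
  Frank vs Bob: Bob wins 15–14.
  Frank vs Eve: Eve wins 17–12.
  Alice vs Dave: Alice wins 24–5.
  Alice vs Bob: Alice wins 24–5.
  Alice vs Eve: Alice wins 22–7.
  Dave vs Bob: Bob wins 15–14.
  Dave vs Eve: Dave wins 22–7.
  Bob vs Eve: Eve wins 19–10.
Copeland scores (wins − losses):
  Frank: 1 − 3 = -2
  Alice: 3 − 1 = 2
  Dave: 2 − 2 = 0
  Bob: 2 − 2 = 0
  Eve: 2 − 2 = 0
Alice has the best Copeland score.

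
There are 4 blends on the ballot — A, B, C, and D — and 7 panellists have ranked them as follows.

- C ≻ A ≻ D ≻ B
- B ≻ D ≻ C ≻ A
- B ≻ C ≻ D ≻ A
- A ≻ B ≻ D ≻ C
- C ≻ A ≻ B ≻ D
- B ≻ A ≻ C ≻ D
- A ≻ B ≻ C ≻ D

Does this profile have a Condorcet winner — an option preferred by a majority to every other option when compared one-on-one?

Head-to-head results (7 voters total):
A vs B: A wins 4–3.
A vs C: C wins 4–3.
A vs D: A wins 5–2.
B vs C: B wins 5–2.
B vs D: B wins 6–1.
C vs D: C wins 5–2.
No candidate beats all others: A beats B beats C beats A, a majority cycle.

No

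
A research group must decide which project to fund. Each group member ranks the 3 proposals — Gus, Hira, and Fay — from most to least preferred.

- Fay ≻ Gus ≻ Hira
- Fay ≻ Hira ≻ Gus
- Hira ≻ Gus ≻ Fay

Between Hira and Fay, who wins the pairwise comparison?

Ballots ranking Hira above Fay: 1.
Ballots ranking Fay above Hira: 2.
Fay wins the head-to-head, 2–1.

Fay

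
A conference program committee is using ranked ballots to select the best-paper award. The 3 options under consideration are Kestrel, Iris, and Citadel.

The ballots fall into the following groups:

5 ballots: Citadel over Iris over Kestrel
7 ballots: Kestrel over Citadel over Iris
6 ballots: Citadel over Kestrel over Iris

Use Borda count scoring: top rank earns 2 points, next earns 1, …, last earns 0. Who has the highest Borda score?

Borda scores:
  Kestrel: 5·0 + 7·2 + 6·1 = 20
  Iris: 5·1 + 7·0 + 6·0 = 5
  Citadel: 5·2 + 7·1 + 6·2 = 29
Citadel has the highest total.

Citadel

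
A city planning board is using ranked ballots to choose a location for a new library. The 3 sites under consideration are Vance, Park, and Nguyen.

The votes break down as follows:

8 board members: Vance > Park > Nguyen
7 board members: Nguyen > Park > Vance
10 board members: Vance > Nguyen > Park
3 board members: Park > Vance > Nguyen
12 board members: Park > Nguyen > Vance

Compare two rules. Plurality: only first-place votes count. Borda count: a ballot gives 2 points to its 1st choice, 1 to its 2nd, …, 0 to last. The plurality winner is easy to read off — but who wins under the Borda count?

Park

Plurality first-place counts: Vance 18, Park 15, Nguyen 7 → Vance.
Borda totals: Vance 39, Park 45, Nguyen 36 → Park.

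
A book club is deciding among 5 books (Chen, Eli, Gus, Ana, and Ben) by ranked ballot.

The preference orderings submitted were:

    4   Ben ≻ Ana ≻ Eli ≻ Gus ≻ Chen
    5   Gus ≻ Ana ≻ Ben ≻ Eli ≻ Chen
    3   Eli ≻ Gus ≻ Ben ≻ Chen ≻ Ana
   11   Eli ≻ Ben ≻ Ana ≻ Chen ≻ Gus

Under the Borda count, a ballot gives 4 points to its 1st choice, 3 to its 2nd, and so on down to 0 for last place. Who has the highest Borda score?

Eli

Borda scores:
  Chen: 4·0 + 5·0 + 3·1 + 11·1 = 14
  Eli: 4·2 + 5·1 + 3·4 + 11·4 = 69
  Gus: 4·1 + 5·4 + 3·3 + 11·0 = 33
  Ana: 4·3 + 5·3 + 3·0 + 11·2 = 49
  Ben: 4·4 + 5·2 + 3·2 + 11·3 = 65
Eli has the highest total.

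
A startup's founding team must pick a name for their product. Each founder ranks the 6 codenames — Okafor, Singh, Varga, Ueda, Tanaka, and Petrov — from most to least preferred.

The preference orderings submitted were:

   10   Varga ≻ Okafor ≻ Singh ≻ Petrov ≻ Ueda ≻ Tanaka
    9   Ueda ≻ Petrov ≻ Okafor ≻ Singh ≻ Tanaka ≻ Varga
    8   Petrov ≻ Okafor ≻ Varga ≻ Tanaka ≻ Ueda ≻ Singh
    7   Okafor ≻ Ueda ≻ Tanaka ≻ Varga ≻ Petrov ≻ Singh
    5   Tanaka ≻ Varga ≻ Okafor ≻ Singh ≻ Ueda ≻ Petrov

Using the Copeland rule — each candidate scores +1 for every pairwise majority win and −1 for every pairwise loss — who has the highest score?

Pairwise results:
  Okafor vs Singh: Okafor wins 39–0.
  Okafor vs Varga: Okafor wins 24–15.
  Okafor vs Ueda: Okafor wins 30–9.
  Okafor vs Tanaka: Okafor wins 34–5.
  Okafor vs Petrov: Okafor wins 22–17.
  Singh vs Varga: Varga wins 30–9.
  Singh vs Ueda: Ueda wins 24–15.
  Singh vs Tanaka: Tanaka wins 20–19.
  Singh vs Petrov: Petrov wins 24–15.
  Varga vs Ueda: Varga wins 23–16.
  Varga vs Tanaka: Tanaka wins 21–18.
  Varga vs Petrov: Varga wins 22–17.
  Ueda vs Tanaka: Ueda wins 26–13.
  Ueda vs Petrov: Ueda wins 21–18.
  Tanaka vs Petrov: Petrov wins 27–12.
Copeland scores (wins − losses):
  Okafor: 5 − 0 = 5
  Singh: 0 − 5 = -5
  Varga: 3 − 2 = 1
  Ueda: 3 − 2 = 1
  Tanaka: 2 − 3 = -1
  Petrov: 2 − 3 = -1
Okafor has the best Copeland score.

Okafor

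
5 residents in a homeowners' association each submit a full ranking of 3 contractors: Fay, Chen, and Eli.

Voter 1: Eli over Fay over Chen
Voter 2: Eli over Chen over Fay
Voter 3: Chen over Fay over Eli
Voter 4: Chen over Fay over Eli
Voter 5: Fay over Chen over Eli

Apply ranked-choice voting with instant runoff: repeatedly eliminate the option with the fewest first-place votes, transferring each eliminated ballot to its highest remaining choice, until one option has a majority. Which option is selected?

Chen

Round 1: Chen 2, Eli 2, Fay 1. Fay has the fewest and is eliminated.
Round 2: Chen 3, Eli 2. Chen has a majority.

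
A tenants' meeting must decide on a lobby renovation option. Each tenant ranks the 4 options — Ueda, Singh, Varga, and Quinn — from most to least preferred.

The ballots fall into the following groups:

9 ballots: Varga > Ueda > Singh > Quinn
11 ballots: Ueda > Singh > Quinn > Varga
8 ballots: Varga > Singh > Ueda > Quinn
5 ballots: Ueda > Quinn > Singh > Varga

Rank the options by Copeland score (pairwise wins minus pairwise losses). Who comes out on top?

Pairwise results:
  Ueda vs Singh: Ueda wins 25–8.
  Ueda vs Varga: Varga wins 17–16.
  Ueda vs Quinn: Ueda wins 33–0.
  Singh vs Varga: Varga wins 17–16.
  Singh vs Quinn: Singh wins 28–5.
  Varga vs Quinn: Varga wins 17–16.
Copeland scores (wins − losses):
  Ueda: 2 − 1 = 1
  Singh: 1 − 2 = -1
  Varga: 3 − 0 = 3
  Quinn: 0 − 3 = -3
Varga has the best Copeland score.

Varga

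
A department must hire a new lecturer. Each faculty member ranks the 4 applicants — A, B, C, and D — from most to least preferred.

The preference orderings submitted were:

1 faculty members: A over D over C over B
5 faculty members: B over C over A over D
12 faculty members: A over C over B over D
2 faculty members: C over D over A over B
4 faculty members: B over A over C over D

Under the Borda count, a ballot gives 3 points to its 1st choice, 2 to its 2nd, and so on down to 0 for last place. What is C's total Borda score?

Borda scores:
  A: 3 + 5·1 + 12·3 + 2·1 + 4·2 = 54
  B: 0 + 5·3 + 12·1 + 2·0 + 4·3 = 39
  C: 1 + 5·2 + 12·2 + 2·3 + 4·1 = 45
  D: 2 + 5·0 + 12·0 + 2·2 + 4·0 = 6

45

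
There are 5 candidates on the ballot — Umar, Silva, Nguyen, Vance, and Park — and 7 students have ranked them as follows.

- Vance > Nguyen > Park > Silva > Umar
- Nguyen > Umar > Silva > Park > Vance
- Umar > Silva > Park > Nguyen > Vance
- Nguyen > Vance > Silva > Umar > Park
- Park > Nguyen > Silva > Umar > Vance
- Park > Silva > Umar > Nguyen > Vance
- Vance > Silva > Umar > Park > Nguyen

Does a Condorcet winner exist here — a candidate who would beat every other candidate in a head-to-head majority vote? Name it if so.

Head-to-head results (7 voters total):
Umar vs Silva: Silva wins 5–2.
Umar vs Nguyen: Nguyen wins 4–3.
Umar vs Vance: Umar wins 4–3.
Umar vs Park: Umar wins 4–3.
Silva vs Nguyen: Nguyen wins 4–3.
Silva vs Vance: Silva wins 4–3.
Silva vs Park: Silva wins 4–3.
Nguyen vs Vance: Nguyen wins 5–2.
Nguyen vs Park: Park wins 4–3.
Vance vs Park: Park wins 4–3.
No candidate beats all others: Umar beats Park beats Nguyen beats Umar, a majority cycle.

No Condorcet winner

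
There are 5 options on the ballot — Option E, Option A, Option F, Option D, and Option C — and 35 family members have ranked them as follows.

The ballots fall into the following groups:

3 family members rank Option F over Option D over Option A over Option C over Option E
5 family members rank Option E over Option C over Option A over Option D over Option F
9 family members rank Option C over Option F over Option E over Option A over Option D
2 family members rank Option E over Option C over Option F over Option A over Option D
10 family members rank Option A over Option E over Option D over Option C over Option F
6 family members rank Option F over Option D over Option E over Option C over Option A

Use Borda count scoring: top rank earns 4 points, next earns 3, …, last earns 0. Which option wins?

Borda scores:
  Option E: 3·0 + 5·4 + 9·2 + 2·4 + 10·3 + 6·2 = 88
  Option A: 3·2 + 5·2 + 9·1 + 2·1 + 10·4 + 6·0 = 67
  Option F: 3·4 + 5·0 + 9·3 + 2·2 + 10·0 + 6·4 = 67
  Option D: 3·3 + 5·1 + 9·0 + 2·0 + 10·2 + 6·3 = 52
  Option C: 3·1 + 5·3 + 9·4 + 2·3 + 10·1 + 6·1 = 76
Option E has the highest total.

Option E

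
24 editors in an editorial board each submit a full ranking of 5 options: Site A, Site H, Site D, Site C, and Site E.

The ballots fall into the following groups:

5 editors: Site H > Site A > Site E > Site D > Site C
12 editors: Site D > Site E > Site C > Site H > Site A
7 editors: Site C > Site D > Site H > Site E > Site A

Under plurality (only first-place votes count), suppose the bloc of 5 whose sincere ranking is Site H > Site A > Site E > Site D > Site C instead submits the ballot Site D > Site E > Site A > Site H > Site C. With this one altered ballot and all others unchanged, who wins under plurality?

Site D

First-place totals with the altered ballot: Site A 0, Site H 0, Site D 17, Site C 7, Site E 0.
The winner is unchanged: still Site D.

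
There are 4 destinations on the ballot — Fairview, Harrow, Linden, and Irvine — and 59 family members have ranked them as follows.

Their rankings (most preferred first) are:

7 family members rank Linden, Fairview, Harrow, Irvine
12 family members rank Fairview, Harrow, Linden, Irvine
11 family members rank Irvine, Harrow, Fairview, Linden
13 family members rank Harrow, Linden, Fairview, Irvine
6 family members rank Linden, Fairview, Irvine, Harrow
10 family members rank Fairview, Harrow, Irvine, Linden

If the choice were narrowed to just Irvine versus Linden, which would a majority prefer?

Ballots ranking Irvine above Linden: 11+10 = 21.
Ballots ranking Linden above Irvine: 7+12+13+6 = 38.
Linden wins the head-to-head, 38–21.

Linden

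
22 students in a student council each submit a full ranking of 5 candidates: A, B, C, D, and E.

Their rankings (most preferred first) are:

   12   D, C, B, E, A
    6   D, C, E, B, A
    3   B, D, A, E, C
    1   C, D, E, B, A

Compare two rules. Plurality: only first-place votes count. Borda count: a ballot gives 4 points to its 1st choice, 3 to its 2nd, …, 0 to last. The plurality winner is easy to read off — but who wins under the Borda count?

Plurality first-place counts: A 0, B 3, C 1, D 18, E 0 → D.
Borda totals: A 6, B 43, C 58, D 84, E 29 → D.

D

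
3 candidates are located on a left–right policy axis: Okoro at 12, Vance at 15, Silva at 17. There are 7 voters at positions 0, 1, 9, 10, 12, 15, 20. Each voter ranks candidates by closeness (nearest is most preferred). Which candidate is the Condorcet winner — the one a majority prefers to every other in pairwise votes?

Okoro

With single-peaked preferences on a line, the Condorcet winner is the candidate closest to the median voter.
The median voter (position 10) is closest to Okoro at 12.
Check: Okoro vs Silva — voters closer to Okoro: 5 of 7.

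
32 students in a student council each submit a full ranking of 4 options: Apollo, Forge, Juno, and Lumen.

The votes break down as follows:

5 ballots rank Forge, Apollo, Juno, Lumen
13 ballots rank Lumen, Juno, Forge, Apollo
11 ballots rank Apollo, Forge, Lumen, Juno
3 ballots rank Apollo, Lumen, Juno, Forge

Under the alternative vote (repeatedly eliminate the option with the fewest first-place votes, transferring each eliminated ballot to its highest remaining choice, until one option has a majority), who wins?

Apollo

Round 1: Apollo 14, Lumen 13, Forge 5, Juno 0. Juno has the fewest and is eliminated.
Round 2: Apollo 14, Lumen 13, Forge 5. Forge has the fewest and is eliminated.
Round 3: Apollo 19, Lumen 13. Apollo has a majority.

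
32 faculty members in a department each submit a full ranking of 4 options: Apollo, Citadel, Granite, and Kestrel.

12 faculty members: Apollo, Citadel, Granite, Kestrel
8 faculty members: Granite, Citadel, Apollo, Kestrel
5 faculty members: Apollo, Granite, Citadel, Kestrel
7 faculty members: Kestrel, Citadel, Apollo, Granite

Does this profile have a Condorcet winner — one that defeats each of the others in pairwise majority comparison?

Yes

Head-to-head results (32 voters total):
Apollo vs Citadel: Apollo wins 17–15.
Apollo vs Granite: Apollo wins 24–8.
Apollo vs Kestrel: Apollo wins 25–7.
Citadel vs Granite: Citadel wins 19–13.
Citadel vs Kestrel: Citadel wins 25–7.
Granite vs Kestrel: Granite wins 25–7.
Apollo beats each rival — Citadel (17–15), Granite (24–8), Kestrel (25–7) — so Apollo is the Condorcet winner.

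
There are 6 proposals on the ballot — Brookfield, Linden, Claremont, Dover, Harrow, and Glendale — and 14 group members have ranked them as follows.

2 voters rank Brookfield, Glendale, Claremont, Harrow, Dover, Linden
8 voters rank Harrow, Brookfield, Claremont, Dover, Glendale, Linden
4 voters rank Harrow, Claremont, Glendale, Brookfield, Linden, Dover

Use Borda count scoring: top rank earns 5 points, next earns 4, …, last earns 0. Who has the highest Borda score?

Harrow

Borda scores:
  Brookfield: 2·5 + 8·4 + 4·2 = 50
  Linden: 2·0 + 8·0 + 4·1 = 4
  Claremont: 2·3 + 8·3 + 4·4 = 46
  Dover: 2·1 + 8·2 + 4·0 = 18
  Harrow: 2·2 + 8·5 + 4·5 = 64
  Glendale: 2·4 + 8·1 + 4·3 = 28
Harrow has the highest total.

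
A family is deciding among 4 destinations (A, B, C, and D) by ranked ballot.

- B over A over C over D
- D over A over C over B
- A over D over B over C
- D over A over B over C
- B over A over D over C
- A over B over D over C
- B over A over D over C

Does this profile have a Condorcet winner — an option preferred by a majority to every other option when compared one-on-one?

Head-to-head results (7 voters total):
A vs B: A wins 4–3.
A vs C: A wins 7–0.
A vs D: A wins 5–2.
B vs C: B wins 6–1.
B vs D: B wins 4–3.
C vs D: D wins 6–1.
A beats each rival — B (4–3), C (7–0), D (5–2) — so A is the Condorcet winner.

Yes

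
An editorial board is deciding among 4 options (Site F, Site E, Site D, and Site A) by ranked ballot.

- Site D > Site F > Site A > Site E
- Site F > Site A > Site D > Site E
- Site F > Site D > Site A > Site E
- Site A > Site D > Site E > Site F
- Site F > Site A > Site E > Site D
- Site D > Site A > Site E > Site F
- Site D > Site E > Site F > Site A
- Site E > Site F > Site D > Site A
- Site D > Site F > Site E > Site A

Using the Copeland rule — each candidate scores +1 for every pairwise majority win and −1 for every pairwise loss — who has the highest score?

Pairwise results:
  Site F vs Site E: Site F wins 5–4.
  Site F vs Site D: Site D wins 5–4.
  Site F vs Site A: Site F wins 7–2.
  Site E vs Site D: Site D wins 7–2.
  Site E vs Site A: Site A wins 6–3.
  Site D vs Site A: Site D wins 6–3.
Copeland scores (wins − losses):
  Site F: 2 − 1 = 1
  Site E: 0 − 3 = -3
  Site D: 3 − 0 = 3
  Site A: 1 − 2 = -1
Site D has the best Copeland score.

Site D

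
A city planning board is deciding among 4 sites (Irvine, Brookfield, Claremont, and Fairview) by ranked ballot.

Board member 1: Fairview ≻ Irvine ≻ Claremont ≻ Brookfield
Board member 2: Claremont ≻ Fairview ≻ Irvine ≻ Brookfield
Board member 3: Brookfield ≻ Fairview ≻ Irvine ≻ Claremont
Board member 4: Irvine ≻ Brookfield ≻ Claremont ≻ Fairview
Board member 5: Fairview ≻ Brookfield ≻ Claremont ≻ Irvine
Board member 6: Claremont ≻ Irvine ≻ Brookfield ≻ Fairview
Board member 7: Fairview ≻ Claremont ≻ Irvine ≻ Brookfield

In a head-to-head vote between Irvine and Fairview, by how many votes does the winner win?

3

Ballots ranking Irvine above Fairview: 2.
Ballots ranking Fairview above Irvine: 5.
Fairview wins 5–2, a margin of 3.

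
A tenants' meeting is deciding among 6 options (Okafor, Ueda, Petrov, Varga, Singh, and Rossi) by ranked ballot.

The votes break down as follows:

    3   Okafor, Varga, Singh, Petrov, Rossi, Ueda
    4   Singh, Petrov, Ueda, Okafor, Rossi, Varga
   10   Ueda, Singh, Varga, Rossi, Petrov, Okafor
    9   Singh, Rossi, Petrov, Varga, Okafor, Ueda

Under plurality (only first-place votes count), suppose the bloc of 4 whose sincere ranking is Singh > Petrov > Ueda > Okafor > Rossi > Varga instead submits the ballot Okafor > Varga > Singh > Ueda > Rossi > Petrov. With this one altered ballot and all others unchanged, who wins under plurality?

First-place totals with the altered ballot: Okafor 7, Ueda 10, Petrov 0, Varga 0, Singh 9, Rossi 0.
The switch changes the winner from Singh to Ueda.

Ueda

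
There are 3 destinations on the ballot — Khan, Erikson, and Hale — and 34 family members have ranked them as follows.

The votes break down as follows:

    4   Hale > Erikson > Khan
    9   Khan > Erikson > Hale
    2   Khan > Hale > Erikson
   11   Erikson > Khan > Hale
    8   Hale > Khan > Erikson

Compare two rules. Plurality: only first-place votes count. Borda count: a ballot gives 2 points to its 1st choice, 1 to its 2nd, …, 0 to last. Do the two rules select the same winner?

Plurality first-place counts: Khan 11, Erikson 11, Hale 12 → Hale.
Borda totals: Khan 41, Erikson 35, Hale 26 → Khan.
The two rules disagree: plurality picks Hale, Borda picks Khan.

No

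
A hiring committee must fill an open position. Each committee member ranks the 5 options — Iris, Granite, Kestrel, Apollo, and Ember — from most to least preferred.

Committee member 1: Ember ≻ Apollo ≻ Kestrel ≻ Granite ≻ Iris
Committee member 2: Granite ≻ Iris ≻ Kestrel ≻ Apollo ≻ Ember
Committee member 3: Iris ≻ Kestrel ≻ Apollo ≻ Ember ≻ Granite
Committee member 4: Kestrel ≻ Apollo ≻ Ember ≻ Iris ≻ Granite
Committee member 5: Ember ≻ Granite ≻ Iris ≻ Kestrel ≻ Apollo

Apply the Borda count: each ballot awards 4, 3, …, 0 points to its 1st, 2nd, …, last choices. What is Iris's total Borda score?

Borda scores:
  Iris: 0 + 3 + 4 + 1 + 2 = 10
  Granite: 1 + 4 + 0 + 0 + 3 = 8
  Kestrel: 2 + 2 + 3 + 4 + 1 = 12
  Apollo: 3 + 1 + 2 + 3 + 0 = 9
  Ember: 4 + 0 + 1 + 2 + 4 = 11

10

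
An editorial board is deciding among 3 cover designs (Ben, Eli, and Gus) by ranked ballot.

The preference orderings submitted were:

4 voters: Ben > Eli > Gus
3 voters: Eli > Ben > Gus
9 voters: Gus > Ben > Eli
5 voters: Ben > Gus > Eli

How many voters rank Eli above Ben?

3

Ballots ranking Eli above Ben: 3.
Ballots ranking Ben above Eli: 4+9+5 = 18.
So 3 of 21 voters prefer Eli to Ben.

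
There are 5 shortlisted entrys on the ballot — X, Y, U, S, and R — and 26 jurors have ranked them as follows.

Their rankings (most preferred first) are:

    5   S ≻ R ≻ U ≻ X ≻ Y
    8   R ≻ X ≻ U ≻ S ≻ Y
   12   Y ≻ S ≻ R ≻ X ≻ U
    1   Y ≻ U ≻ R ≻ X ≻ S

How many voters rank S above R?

17

Ballots ranking S above R: 5+12 = 17.
Ballots ranking R above S: 8+1 = 9.
So 17 of 26 voters prefer S to R.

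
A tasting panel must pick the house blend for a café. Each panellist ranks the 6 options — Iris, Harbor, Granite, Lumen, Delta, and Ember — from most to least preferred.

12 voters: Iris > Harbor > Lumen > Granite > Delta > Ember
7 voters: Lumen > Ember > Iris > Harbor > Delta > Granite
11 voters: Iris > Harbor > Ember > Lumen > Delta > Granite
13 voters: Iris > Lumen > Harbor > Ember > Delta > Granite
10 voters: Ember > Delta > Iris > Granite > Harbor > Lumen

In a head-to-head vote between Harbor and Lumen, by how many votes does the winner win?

13

Ballots ranking Harbor above Lumen: 12+11+10 = 33.
Ballots ranking Lumen above Harbor: 7+13 = 20.
Harbor wins 33–20, a margin of 13.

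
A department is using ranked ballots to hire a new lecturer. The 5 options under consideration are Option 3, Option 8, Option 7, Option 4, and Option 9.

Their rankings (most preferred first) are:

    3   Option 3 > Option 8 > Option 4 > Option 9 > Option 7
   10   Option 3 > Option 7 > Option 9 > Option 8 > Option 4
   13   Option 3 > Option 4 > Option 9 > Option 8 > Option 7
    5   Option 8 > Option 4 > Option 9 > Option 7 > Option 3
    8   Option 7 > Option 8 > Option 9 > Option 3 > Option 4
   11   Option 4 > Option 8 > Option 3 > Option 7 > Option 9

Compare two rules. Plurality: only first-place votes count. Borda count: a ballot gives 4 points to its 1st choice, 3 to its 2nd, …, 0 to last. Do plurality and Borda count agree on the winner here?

Plurality first-place counts: Option 3 26, Option 8 5, Option 7 8, Option 4 11, Option 9 0 → Option 3.
Borda totals: Option 3 134, Option 8 109, Option 7 78, Option 4 104, Option 9 75 → Option 3.
The two rules agree on Option 3.

Yes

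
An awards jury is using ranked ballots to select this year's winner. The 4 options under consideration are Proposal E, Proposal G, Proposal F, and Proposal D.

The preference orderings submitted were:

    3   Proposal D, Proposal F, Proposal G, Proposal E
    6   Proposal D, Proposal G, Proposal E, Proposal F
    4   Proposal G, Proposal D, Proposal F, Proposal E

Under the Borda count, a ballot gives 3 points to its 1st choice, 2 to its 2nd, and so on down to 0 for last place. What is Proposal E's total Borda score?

6

Borda scores:
  Proposal E: 3·0 + 6·1 + 4·0 = 6
  Proposal G: 3·1 + 6·2 + 4·3 = 27
  Proposal F: 3·2 + 6·0 + 4·1 = 10
  Proposal D: 3·3 + 6·3 + 4·2 = 35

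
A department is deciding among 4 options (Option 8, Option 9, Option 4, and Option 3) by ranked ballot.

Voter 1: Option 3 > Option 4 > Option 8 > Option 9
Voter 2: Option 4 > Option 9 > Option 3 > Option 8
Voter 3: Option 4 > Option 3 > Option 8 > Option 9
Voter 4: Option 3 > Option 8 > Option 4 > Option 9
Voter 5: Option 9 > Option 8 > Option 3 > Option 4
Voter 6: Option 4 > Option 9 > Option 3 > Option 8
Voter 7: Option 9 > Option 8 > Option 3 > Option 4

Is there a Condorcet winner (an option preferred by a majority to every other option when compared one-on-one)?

Head-to-head results (7 voters total):
Option 8 vs Option 9: Option 9 wins 4–3.
Option 8 vs Option 4: Option 4 wins 4–3.
Option 8 vs Option 3: Option 3 wins 5–2.
Option 9 vs Option 4: Option 4 wins 5–2.
Option 9 vs Option 3: Option 9 wins 4–3.
Option 4 vs Option 3: Option 3 wins 4–3.
No candidate beats all others: Option 9 beats Option 3 beats Option 4 beats Option 9, a majority cycle.

No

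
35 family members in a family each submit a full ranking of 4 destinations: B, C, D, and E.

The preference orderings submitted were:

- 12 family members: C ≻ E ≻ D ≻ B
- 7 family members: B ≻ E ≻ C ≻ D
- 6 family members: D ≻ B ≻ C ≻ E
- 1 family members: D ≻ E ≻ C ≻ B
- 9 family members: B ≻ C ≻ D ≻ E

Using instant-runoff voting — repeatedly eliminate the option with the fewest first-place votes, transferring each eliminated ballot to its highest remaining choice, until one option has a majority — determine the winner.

Round 1: B 16, C 12, D 7, E 0. E has the fewest and is eliminated.
Round 2: B 16, C 12, D 7. D has the fewest and is eliminated.
Round 3: B 22, C 13. B has a majority.

B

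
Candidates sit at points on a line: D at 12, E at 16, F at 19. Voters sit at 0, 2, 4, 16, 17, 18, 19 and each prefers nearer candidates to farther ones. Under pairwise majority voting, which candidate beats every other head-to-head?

With single-peaked preferences on a line, the Condorcet winner is the candidate closest to the median voter.
The median voter (position 16) is closest to E at 16.
Check: E vs F — voters closer to E: 5 of 7.

E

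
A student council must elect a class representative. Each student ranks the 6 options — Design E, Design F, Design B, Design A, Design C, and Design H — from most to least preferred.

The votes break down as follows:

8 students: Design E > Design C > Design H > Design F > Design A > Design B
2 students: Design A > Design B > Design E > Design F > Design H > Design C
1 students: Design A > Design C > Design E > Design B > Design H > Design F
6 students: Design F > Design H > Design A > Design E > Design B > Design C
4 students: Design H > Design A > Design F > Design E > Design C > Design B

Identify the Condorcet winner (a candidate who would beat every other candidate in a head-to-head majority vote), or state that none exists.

There is no Condorcet winner

Head-to-head results (21 voters total):
Design E vs Design F: Design E wins 11–10.
Design E vs Design B: Design E wins 19–2.
Design E vs Design A: Design A wins 13–8.
Design E vs Design C: Design E wins 20–1.
Design E vs Design H: Design E wins 11–10.
Design F vs Design B: Design F wins 18–3.
Design F vs Design A: Design F wins 14–7.
Design F vs Design C: Design F wins 12–9.
Design F vs Design H: Design H wins 13–8.
Design B vs Design A: Design A wins 21–0.
Design B vs Design C: Design C wins 13–8.
Design B vs Design H: Design H wins 18–3.
Design A vs Design C: Design A wins 13–8.
Design A vs Design H: Design H wins 18–3.
Design C vs Design H: Design H wins 12–9.
No candidate beats all others: Design E beats Design F beats Design A beats Design E, a majority cycle.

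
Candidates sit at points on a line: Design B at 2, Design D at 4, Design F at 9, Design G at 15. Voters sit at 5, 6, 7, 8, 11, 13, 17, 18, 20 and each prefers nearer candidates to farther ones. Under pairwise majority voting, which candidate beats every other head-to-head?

Design F

With single-peaked preferences on a line, the Condorcet winner is the candidate closest to the median voter.
The median voter (position 11) is closest to Design F at 9.
Check: Design F vs Design B — voters closer to Design F: 8 of 9.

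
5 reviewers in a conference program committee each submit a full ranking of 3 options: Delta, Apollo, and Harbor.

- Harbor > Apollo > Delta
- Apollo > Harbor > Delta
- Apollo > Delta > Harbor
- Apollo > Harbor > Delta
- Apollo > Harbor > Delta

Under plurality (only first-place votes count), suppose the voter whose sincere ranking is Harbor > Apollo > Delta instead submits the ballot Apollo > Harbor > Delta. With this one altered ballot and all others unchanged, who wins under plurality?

First-place totals with the altered ballot: Delta 0, Apollo 5, Harbor 0.
The winner is unchanged: still Apollo.

Apollo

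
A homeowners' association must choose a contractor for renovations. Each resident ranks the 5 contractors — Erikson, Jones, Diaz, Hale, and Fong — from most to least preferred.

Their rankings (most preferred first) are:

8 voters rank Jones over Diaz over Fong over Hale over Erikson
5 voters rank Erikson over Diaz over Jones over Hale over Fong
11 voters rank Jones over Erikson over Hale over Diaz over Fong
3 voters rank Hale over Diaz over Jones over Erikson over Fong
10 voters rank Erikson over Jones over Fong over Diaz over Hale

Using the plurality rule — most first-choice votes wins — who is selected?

First-place vote totals:
  Erikson: 15
  Jones: 19
  Diaz: 0
  Hale: 3
  Fong: 0
Jones has the most first-place votes.

Jones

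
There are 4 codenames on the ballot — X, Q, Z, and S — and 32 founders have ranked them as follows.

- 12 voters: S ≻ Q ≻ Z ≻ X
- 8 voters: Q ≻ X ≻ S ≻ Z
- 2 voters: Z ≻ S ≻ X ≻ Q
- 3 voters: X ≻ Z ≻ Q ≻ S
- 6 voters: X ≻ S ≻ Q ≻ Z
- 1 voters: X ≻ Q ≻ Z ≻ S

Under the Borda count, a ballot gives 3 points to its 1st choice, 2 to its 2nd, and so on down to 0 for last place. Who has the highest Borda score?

S

Borda scores:
  X: 12·0 + 8·2 + 2·1 + 3·3 + 6·3 + 3 = 48
  Q: 12·2 + 8·3 + 2·0 + 3·1 + 6·1 + 2 = 59
  Z: 12·1 + 8·0 + 2·3 + 3·2 + 6·0 + 1 = 25
  S: 12·3 + 8·1 + 2·2 + 3·0 + 6·2 + 0 = 60
S has the highest total.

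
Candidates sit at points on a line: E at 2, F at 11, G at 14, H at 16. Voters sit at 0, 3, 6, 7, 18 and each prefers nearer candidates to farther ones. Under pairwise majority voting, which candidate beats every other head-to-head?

E

With single-peaked preferences on a line, the Condorcet winner is the candidate closest to the median voter.
The median voter (position 6) is closest to E at 2.
Check: E vs F — voters closer to E: 3 of 5.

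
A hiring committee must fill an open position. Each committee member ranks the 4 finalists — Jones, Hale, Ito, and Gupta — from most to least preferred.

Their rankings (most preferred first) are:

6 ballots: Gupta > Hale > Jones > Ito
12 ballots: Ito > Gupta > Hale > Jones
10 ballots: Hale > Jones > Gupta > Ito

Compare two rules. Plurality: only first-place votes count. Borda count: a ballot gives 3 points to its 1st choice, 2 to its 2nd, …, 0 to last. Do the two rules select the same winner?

No

Plurality first-place counts: Jones 0, Hale 10, Ito 12, Gupta 6 → Ito.
Borda totals: Jones 26, Hale 54, Ito 36, Gupta 52 → Hale.
The two rules disagree: plurality picks Ito, Borda picks Hale.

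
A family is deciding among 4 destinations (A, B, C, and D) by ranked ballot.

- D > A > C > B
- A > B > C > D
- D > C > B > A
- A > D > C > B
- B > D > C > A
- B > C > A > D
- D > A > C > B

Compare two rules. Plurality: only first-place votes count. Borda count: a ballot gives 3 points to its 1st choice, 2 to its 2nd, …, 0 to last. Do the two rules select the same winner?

Yes

Plurality first-place counts: A 2, B 2, C 0, D 3 → D.
Borda totals: A 11, B 9, C 9, D 13 → D.
The two rules agree on D.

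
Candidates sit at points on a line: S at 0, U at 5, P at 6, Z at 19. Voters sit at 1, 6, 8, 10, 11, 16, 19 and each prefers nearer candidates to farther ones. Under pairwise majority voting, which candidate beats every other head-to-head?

With single-peaked preferences on a line, the Condorcet winner is the candidate closest to the median voter.
The median voter (position 10) is closest to P at 6.
Check: P vs S — voters closer to P: 6 of 7.

P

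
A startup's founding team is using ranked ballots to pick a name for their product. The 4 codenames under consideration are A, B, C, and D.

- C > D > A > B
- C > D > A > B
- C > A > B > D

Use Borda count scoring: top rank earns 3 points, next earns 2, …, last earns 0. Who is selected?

C

Borda scores:
  A: 1 + 1 + 2 = 4
  B: 0 + 0 + 1 = 1
  C: 3 + 3 + 3 = 9
  D: 2 + 2 + 0 = 4
C has the highest total.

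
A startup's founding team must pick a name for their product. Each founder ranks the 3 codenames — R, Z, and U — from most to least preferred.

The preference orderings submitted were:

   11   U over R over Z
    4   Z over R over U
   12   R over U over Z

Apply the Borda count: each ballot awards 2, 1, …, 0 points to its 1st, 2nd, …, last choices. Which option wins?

Borda scores:
  R: 11·1 + 4·1 + 12·2 = 39
  Z: 11·0 + 4·2 + 12·0 = 8
  U: 11·2 + 4·0 + 12·1 = 34
R has the highest total.

R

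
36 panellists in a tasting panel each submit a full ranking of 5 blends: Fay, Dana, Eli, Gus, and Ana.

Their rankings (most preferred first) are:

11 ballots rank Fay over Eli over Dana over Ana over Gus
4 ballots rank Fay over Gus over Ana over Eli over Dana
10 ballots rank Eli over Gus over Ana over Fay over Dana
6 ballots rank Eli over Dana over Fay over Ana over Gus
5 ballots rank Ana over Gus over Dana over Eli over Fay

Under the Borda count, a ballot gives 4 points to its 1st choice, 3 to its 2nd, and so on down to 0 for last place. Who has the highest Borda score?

Borda scores:
  Fay: 11·4 + 4·4 + 10·1 + 6·2 + 5·0 = 82
  Dana: 11·2 + 4·0 + 10·0 + 6·3 + 5·2 = 50
  Eli: 11·3 + 4·1 + 10·4 + 6·4 + 5·1 = 106
  Gus: 11·0 + 4·3 + 10·3 + 6·0 + 5·3 = 57
  Ana: 11·1 + 4·2 + 10·2 + 6·1 + 5·4 = 65
Eli has the highest total.

Eli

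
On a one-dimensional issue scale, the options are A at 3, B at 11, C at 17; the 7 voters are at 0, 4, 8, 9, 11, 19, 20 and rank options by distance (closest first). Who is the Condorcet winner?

With single-peaked preferences on a line, the Condorcet winner is the candidate closest to the median voter.
The median voter (position 9) is closest to B at 11.
Check: B vs A — voters closer to B: 5 of 7.

B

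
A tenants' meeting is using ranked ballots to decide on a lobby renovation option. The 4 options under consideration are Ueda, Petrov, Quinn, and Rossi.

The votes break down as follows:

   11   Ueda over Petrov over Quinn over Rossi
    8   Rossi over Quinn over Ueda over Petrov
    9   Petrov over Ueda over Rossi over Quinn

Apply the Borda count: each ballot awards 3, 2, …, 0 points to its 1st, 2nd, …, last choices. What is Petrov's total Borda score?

49

Borda scores:
  Ueda: 11·3 + 8·1 + 9·2 = 59
  Petrov: 11·2 + 8·0 + 9·3 = 49
  Quinn: 11·1 + 8·2 + 9·0 = 27
  Rossi: 11·0 + 8·3 + 9·1 = 33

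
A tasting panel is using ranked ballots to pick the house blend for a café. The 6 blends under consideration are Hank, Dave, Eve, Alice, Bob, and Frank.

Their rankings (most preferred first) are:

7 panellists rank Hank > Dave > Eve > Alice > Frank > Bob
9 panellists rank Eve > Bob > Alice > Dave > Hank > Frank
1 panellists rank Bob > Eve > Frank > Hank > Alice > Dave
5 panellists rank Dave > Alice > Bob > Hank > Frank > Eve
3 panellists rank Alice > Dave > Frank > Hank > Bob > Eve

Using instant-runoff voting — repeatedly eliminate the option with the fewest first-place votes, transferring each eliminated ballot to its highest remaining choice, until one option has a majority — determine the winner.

Dave

Round 1: Eve 9, Hank 7, Dave 5, Alice 3, Bob 1, Frank 0. Frank has the fewest and is eliminated.
Round 2: Eve 9, Hank 7, Dave 5, Alice 3, Bob 1. Bob has the fewest and is eliminated.
Round 3: Eve 10, Hank 7, Dave 5, Alice 3. Alice has the fewest and is eliminated.
Round 4: Eve 10, Dave 8, Hank 7. Hank has the fewest and is eliminated.
Round 5: Dave 15, Eve 10. Dave has a majority.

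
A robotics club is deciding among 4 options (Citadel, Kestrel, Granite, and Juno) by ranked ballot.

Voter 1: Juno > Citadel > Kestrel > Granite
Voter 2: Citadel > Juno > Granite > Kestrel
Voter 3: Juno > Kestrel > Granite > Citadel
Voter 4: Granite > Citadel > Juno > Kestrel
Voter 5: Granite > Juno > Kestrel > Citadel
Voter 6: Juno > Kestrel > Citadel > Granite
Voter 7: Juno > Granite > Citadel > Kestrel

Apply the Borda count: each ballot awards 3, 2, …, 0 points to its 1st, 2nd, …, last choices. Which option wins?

Juno

Borda scores:
  Citadel: 2 + 3 + 0 + 2 + 0 + 1 + 1 = 9
  Kestrel: 1 + 0 + 2 + 0 + 1 + 2 + 0 = 6
  Granite: 0 + 1 + 1 + 3 + 3 + 0 + 2 = 10
  Juno: 3 + 2 + 3 + 1 + 2 + 3 + 3 = 17
Juno has the highest total.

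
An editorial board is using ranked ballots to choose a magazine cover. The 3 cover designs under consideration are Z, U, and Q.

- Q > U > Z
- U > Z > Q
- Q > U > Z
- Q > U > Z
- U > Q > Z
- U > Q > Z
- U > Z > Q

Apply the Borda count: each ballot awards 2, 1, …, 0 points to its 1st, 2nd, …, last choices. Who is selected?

Borda scores:
  Z: 0 + 1 + 0 + 0 + 0 + 0 + 1 = 2
  U: 1 + 2 + 1 + 1 + 2 + 2 + 2 = 11
  Q: 2 + 0 + 2 + 2 + 1 + 1 + 0 = 8
U has the highest total.

U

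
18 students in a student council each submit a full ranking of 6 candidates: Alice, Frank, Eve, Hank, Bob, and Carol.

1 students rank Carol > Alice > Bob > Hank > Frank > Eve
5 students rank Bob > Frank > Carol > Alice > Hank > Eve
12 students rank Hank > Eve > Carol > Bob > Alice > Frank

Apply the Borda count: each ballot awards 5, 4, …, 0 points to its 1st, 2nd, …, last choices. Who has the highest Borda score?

Hank

Borda scores:
  Alice: 4 + 5·2 + 12·1 = 26
  Frank: 1 + 5·4 + 12·0 = 21
  Eve: 0 + 5·0 + 12·4 = 48
  Hank: 2 + 5·1 + 12·5 = 67
  Bob: 3 + 5·5 + 12·2 = 52
  Carol: 5 + 5·3 + 12·3 = 56
Hank has the highest total.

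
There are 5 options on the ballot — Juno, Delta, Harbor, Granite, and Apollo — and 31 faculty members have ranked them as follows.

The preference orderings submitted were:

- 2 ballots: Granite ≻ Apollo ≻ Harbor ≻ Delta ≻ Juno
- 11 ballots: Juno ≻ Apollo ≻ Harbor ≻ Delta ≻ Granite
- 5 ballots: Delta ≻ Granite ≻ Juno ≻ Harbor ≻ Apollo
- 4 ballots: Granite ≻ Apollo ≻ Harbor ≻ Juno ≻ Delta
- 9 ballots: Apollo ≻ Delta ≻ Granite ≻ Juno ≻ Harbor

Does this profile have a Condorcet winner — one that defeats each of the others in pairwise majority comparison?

No

Head-to-head results (31 voters total):
Juno vs Delta: Delta wins 16–15.
Juno vs Harbor: Juno wins 25–6.
Juno vs Granite: Granite wins 20–11.
Juno vs Apollo: Juno wins 16–15.
Delta vs Harbor: Harbor wins 17–14.
Delta vs Granite: Delta wins 25–6.
Delta vs Apollo: Apollo wins 26–5.
Harbor vs Granite: Granite wins 20–11.
Harbor vs Apollo: Apollo wins 26–5.
Granite vs Apollo: Apollo wins 20–11.
No candidate beats all others: Juno beats Harbor beats Delta beats Juno, a majority cycle.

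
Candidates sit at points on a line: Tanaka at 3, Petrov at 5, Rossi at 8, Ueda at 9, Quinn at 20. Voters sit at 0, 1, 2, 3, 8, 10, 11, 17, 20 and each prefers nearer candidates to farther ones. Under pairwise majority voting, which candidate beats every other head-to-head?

Rossi

With single-peaked preferences on a line, the Condorcet winner is the candidate closest to the median voter.
The median voter (position 8) is closest to Rossi at 8.
Check: Rossi vs Tanaka — voters closer to Rossi: 5 of 9.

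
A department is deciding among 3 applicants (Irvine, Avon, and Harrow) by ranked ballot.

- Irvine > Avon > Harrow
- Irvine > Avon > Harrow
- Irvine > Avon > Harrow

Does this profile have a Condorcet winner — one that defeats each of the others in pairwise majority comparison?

Head-to-head results (3 voters total):
Irvine vs Avon: Irvine wins 3–0.
Irvine vs Harrow: Irvine wins 3–0.
Avon vs Harrow: Avon wins 3–0.
Irvine beats each rival — Avon (3–0), Harrow (3–0) — so Irvine is the Condorcet winner.

Yes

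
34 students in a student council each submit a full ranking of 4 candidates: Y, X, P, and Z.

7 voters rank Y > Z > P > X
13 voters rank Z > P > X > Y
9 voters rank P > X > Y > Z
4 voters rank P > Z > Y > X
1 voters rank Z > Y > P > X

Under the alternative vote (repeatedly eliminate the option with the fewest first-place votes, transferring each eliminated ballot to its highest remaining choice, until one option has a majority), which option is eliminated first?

X

Round 1: Z 14, P 13, Y 7, X 0. X has the fewest and is eliminated.
Round 2: Z 14, P 13, Y 7. Y has the fewest and is eliminated.
Round 3: Z 21, P 13. Z has a majority.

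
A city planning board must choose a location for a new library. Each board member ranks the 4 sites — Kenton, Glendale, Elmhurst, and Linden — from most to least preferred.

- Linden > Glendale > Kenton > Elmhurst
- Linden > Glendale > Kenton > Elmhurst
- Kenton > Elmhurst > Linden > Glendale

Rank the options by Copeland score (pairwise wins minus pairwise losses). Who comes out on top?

Linden

Pairwise results:
  Kenton vs Glendale: Glendale wins 2–1.
  Kenton vs Elmhurst: Kenton wins 3–0.
  Kenton vs Linden: Linden wins 2–1.
  Glendale vs Elmhurst: Glendale wins 2–1.
  Glendale vs Linden: Linden wins 3–0.
  Elmhurst vs Linden: Linden wins 2–1.
Copeland scores (wins − losses):
  Kenton: 1 − 2 = -1
  Glendale: 2 − 1 = 1
  Elmhurst: 0 − 3 = -3
  Linden: 3 − 0 = 3
Linden has the best Copeland score.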